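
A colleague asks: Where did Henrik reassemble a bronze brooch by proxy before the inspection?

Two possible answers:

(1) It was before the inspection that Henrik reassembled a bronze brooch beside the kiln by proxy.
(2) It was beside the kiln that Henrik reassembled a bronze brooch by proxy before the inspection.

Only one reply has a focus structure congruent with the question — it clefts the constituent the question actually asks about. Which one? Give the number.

The question word "where" targets the location.
Option (1) clefts "before the inspection" — the time, not what was asked.
Option (2) clefts "beside the kiln" — that matches what the question asks about.
So the congruent reply is (2).

2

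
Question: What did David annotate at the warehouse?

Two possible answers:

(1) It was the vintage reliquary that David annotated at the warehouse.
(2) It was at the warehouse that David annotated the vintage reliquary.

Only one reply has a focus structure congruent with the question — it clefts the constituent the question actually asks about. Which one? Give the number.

The question word "what" targets the direct object.
Option (1) clefts "the vintage reliquary" — that matches what the question asks about.
Option (2) clefts "at the warehouse" — the location, not what was asked.
So the congruent reply is (1).

1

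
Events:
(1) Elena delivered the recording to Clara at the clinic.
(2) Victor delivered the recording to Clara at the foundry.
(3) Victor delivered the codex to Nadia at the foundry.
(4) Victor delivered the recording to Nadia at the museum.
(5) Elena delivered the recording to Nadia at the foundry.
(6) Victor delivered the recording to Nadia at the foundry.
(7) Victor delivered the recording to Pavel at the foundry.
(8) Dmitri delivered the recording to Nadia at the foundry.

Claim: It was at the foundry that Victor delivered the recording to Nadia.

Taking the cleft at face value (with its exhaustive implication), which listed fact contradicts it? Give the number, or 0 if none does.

4

The cleft puts "at the foundry" in focus and presupposes the open proposition with same agent, thing, recipient (Victor / the recording / Nadia).
Exhaustivity: at the foundry is the only setting satisfying that background.
Fact (4) shares the background but with setting = at the museum; exhaustivity is violated.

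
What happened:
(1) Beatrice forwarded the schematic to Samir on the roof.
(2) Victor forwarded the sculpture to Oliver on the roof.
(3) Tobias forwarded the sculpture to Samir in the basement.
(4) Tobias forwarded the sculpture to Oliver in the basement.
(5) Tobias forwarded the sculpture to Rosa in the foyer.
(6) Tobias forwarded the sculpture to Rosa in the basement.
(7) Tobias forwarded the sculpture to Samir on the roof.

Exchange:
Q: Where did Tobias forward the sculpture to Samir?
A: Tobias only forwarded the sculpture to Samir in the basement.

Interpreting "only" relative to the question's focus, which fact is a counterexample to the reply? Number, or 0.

Answering "Where did ...?" puts focus on the setting — here, "in the basement".
"Only" then excludes alternative settings while the background — same agent, thing, recipient (Tobias / the sculpture / Samir) — is held fixed.
Fact (7) keeps same agent, thing, recipient (Tobias / the sculpture / Samir) but has setting = on the roof; that refutes the reply.
(Fact (4) would refute a reading with focus on the recipient — but that is not what the question asks.)

7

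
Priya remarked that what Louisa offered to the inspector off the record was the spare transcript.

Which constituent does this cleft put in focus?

the spare transcript

In a pseudo-cleft "What ... was X", the post-copular constituent X is the focus.
Here the focus is "the spare transcript". The backgrounded (presupposed) material includes "Louisa", "to the inspector" and "off the record".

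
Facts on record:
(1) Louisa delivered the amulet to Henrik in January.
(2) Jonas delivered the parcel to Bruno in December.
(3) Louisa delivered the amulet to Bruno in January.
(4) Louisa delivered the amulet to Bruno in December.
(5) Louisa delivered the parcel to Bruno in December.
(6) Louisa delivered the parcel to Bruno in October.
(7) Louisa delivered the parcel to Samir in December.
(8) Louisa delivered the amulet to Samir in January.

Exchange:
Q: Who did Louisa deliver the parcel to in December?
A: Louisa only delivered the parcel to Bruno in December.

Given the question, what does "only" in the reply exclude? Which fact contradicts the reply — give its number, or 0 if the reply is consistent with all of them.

The question "Who did ... to ...?" targets the recipient, so in the reply the focus falls on "Bruno".
So "only" ranges over recipients; the rest (Louisa as agent and the parcel as thing and in December as setting) is presupposed.
Fact (7) keeps Louisa as agent and the parcel as thing and in December as setting but has recipient = Samir; that refutes the reply.
(Fact (4) would refute a reading with focus on the thing — but that is not what the question asks.)

7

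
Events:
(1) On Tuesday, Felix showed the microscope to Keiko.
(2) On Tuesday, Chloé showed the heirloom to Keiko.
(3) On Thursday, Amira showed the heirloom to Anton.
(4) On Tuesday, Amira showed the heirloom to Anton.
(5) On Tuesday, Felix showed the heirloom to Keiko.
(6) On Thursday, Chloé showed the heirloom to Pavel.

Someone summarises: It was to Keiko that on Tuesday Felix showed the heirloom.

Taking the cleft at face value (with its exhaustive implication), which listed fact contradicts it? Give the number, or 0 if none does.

The cleft puts "Keiko" in focus and presupposes the open proposition with agent = Felix, thing = the heirloom, setting = on Tuesday.
The exhaustive reading says no other recipient fits that background.
No listed fact matches the background with a different recipient. Exhaustivity holds.

0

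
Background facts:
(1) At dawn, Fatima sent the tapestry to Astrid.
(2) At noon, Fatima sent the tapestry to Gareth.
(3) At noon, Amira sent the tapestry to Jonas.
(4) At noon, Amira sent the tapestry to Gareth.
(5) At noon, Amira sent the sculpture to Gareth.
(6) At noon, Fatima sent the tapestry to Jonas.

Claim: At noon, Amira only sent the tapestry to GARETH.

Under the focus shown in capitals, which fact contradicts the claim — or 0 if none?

3

The capitals mark "Gareth" as focus. So "only" rules out other recipients, with the rest (Amira as agent and the tapestry as thing and at noon as setting) as background.
Fact (3) shares the background but differs in recipient (Jonas) — a counterexample.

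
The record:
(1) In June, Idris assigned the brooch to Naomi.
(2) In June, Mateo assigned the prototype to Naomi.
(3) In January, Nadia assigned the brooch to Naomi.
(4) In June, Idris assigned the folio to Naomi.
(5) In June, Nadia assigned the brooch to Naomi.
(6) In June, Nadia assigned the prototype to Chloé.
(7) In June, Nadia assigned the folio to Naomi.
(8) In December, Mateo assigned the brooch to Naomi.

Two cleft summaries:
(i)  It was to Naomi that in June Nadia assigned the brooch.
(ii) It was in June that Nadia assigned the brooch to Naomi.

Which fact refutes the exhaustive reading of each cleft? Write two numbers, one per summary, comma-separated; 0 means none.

0, 3

Summary (i) focuses "Naomi" (the recipient); background same agent, thing, setting (Nadia / the brooch / in June). No fact matches that background with a different recipient, so 0.
Summary (ii) focuses "in June" (the setting); background same agent, thing, recipient (Nadia / the brooch / Naomi). Fact (3) matches that background with setting = in January — refutes (ii).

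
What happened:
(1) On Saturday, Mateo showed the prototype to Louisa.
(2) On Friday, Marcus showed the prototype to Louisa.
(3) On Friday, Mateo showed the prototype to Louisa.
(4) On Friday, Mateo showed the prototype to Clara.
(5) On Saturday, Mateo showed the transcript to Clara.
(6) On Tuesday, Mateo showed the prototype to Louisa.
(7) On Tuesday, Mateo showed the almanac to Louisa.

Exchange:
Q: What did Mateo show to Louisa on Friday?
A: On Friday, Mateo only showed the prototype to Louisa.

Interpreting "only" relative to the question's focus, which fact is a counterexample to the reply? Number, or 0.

The question "What did ...?" targets the thing, so in the reply the focus falls on "the prototype".
"Only" then excludes alternative things while the background — agent = Mateo, recipient = Louisa, setting = on Friday — is held fixed.
No fact keeps agent = Mateo, recipient = Louisa, setting = on Friday while changing the thing; every other fact differs on something backgrounded. The reply stands.
(Fact (4) would refute a reading with focus on the recipient — but that is not what the question asks.)

0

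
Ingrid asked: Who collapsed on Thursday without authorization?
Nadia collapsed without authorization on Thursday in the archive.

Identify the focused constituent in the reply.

Nadia

The wh-word "who" asks about the subject (agent).
In the answer, "without authorization" and "on Thursday" are given — repeated from the question.
"in the archive" is also new, but it specifies the location, which is not what the question asks about — so it is not the focus.
The constituent filling the subject (agent) gap is "Nadia"; that is the focus.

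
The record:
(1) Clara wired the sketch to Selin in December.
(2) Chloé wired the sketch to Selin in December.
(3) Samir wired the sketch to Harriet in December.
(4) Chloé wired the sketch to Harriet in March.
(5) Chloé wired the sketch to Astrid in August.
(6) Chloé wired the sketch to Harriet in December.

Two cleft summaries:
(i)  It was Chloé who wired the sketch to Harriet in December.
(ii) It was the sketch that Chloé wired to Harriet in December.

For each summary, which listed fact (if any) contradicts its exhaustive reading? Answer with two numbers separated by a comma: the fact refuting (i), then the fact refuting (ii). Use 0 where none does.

(i): focus "Chloé". Looking for the sketch as thing and Harriet as recipient and in December as setting with some other agent — fact (3) has Samir there. Refuted.
(ii): focus "the sketch". No fact shares Chloé as agent and Harriet as recipient and in December as setting with a different thing. 0.

3, 0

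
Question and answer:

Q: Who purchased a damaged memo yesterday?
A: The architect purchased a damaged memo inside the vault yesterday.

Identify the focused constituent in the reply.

The wh-word "who" asks about the subject (agent).
In the answer, "a damaged memo" and "yesterday" are given — repeated from the question.
"inside the vault" is also new, but it specifies the location, which is not what the question asks about — so it is not the focus.
The constituent filling the subject (agent) gap is "the architect"; that is the focus.

the architect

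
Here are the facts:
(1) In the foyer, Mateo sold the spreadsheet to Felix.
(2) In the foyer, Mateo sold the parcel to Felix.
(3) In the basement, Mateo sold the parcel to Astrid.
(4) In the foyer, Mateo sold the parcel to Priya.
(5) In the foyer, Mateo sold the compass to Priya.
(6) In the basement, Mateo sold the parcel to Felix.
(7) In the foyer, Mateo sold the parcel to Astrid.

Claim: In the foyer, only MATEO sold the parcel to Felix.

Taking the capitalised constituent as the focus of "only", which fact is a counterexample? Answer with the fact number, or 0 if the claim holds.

The capitals mark "Mateo" as focus. So "only" rules out other agents, with the rest (thing = the parcel, recipient = Felix, setting = in the foyer) as background.
No fact matches thing = the parcel, recipient = Felix, setting = in the foyer with a different agent — every other fact differs on at least one backgrounded slot. So no fact refutes it.

0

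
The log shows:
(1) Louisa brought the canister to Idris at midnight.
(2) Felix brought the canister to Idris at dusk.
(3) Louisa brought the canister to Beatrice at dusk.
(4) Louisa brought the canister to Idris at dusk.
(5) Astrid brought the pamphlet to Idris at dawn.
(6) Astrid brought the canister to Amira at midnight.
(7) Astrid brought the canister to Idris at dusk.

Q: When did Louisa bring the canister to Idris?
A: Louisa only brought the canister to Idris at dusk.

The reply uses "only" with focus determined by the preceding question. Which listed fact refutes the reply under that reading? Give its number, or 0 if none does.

1

The question "When did ...?" targets the setting, so in the reply the focus falls on "at dusk".
So "only" ranges over settings; the rest (Louisa as agent and the canister as thing and Idris as recipient) is presupposed.
Fact (1) keeps Louisa as agent and the canister as thing and Idris as recipient but has setting = at midnight; that refutes the reply.
(Fact (3) would refute a reading with focus on the recipient — but that is not what the question asks.)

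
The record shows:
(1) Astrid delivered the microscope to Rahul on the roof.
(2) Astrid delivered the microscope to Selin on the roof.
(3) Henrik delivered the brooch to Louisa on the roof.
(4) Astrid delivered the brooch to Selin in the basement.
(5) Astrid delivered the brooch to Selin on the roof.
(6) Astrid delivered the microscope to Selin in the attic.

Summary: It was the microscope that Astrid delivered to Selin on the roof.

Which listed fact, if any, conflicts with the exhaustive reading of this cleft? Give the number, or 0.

5

The cleft puts "the microscope" in focus and presupposes the open proposition with same agent, recipient, setting (Astrid / Selin / on the roof).
Exhaustivity: the microscope is the only thing satisfying that background.
But fact (5) also has same agent, recipient, setting (Astrid / Selin / on the roof), with thing = the brooch — so the exhaustive reading fails.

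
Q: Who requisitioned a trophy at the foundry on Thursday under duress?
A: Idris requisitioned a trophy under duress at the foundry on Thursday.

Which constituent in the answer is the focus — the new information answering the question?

Idris

The wh-word "who" asks about the subject (agent).
In the answer, "a trophy", "at the foundry", "on Thursday" and "under duress" are given — repeated from the question.
The constituent filling the subject (agent) gap is "Idris"; that is the focus and would carry nuclear stress.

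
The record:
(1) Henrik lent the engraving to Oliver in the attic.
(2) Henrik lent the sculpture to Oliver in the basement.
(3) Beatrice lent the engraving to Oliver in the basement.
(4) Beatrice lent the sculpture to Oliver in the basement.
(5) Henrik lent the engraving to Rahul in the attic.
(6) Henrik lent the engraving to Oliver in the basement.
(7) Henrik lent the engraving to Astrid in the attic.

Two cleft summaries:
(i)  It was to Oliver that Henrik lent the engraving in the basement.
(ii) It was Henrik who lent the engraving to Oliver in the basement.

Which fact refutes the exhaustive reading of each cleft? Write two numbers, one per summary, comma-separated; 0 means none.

(i): focus "Oliver". No fact shares agent = Henrik, thing = the engraving, setting = in the basement with a different recipient. 0.
(ii): focus "Henrik". Looking for thing = the engraving, recipient = Oliver, setting = in the basement with some other agent — fact (3) has Beatrice there. Refuted.

0, 3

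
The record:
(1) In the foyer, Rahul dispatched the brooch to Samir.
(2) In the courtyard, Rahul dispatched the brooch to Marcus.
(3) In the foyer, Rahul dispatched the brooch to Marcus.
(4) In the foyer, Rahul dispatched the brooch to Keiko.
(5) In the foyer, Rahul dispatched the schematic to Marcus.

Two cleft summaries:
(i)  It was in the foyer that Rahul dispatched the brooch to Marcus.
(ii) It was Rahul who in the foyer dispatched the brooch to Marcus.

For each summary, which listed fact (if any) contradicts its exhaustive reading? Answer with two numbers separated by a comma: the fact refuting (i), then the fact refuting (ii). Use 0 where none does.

2, 0

(i): focus "in the foyer". Looking for Rahul as agent and the brooch as thing and Marcus as recipient with some other setting — fact (2) has in the courtyard there. Refuted.
(ii): focus "Rahul". No fact shares the brooch as thing and Marcus as recipient and in the foyer as setting with a different agent. 0.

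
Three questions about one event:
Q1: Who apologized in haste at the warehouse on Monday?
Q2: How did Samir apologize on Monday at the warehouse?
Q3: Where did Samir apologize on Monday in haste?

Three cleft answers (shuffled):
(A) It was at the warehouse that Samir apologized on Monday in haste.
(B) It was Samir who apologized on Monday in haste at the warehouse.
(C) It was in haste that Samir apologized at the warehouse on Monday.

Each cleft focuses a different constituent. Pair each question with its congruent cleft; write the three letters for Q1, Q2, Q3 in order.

Q1 asks about the subject (agent); cleft (B) focuses "Samir", which is the subject (agent) — so Q1 → B.
Q2 asks about the manner; cleft (C) focuses "in haste", which is the manner — so Q2 → C.
Q3 asks about the location; cleft (A) focuses "at the warehouse", which is the location — so Q3 → A.
Mapping: Q1→B, Q2→C, Q3→A.

BCA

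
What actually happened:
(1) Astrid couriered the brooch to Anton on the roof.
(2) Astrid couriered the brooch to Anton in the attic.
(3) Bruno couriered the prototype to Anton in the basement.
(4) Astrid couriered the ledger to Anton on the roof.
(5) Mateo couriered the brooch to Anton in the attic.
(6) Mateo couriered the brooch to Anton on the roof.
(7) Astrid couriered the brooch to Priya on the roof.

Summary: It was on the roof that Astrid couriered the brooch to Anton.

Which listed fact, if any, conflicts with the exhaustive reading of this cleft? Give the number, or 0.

2

Focus of the cleft: "on the roof" (the setting). Presupposed background: Astrid as agent and the brooch as thing and Anton as recipient.
Exhaustivity: on the roof is the only setting satisfying that background.
Fact (2) shares the background but with setting = in the attic; exhaustivity is violated.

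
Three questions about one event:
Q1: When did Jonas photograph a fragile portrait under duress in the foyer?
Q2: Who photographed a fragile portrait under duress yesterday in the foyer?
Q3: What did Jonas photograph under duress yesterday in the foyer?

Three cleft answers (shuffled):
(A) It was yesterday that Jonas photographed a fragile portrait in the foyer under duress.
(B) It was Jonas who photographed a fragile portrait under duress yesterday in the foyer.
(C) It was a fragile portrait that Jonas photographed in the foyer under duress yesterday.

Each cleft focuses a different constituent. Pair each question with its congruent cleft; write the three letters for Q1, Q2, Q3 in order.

Q1 asks about the time; cleft (A) focuses "yesterday", which is the time — so Q1 → A.
Q2 asks about the subject (agent); cleft (B) focuses "Jonas", which is the subject (agent) — so Q2 → B.
Q3 asks about the direct object; cleft (C) focuses "a fragile portrait", which is the direct object — so Q3 → C.
Mapping: Q1→A, Q2→B, Q3→C.

ABC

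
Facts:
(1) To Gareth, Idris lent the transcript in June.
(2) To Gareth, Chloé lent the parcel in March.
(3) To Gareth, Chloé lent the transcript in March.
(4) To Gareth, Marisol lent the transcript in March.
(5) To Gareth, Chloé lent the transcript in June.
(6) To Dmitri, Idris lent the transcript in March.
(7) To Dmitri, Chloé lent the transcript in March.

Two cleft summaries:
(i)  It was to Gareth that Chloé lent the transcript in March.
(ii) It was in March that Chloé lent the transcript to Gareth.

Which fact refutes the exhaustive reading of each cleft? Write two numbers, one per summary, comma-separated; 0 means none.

7, 5

Summary (i) focuses "Gareth" (the recipient); background agent = Chloé, thing = the transcript, setting = in March. Fact (7) matches that background with recipient = Dmitri — refutes (i).
Summary (ii) focuses "in March" (the setting); background agent = Chloé, thing = the transcript, recipient = Gareth. Fact (5) matches that background with setting = in June — refutes (ii).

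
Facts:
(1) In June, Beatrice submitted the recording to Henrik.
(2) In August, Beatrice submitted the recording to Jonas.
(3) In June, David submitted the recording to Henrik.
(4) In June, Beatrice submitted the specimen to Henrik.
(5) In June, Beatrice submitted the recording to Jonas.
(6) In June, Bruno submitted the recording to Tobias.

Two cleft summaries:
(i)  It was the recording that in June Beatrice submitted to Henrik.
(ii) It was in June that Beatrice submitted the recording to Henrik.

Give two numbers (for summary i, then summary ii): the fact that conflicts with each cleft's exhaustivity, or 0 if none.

4, 0

(i): focus "the recording". Looking for agent = Beatrice, recipient = Henrik, setting = in June with some other thing — fact (4) has the specimen there. Refuted.
(ii): focus "in June". No fact shares agent = Beatrice, thing = the recording, recipient = Henrik with a different setting. 0.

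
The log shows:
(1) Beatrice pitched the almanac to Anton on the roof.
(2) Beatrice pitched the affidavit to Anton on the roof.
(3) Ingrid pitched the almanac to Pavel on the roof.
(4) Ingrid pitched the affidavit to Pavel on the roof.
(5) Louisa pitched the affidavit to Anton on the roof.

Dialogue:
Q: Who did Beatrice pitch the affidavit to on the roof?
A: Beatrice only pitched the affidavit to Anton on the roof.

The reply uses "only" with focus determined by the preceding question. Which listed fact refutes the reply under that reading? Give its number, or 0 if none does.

0

Answering "Who did ... to ...?" puts focus on the recipient — here, "Anton".
So "only" ranges over recipients; the rest (agent = Beatrice, thing = the affidavit, setting = on the roof) is presupposed.
No fact keeps agent = Beatrice, thing = the affidavit, setting = on the roof while changing the recipient; every other fact differs on something backgrounded. The reply stands.
(Fact (1) would refute a reading with focus on the thing — but that is not what the question asks.)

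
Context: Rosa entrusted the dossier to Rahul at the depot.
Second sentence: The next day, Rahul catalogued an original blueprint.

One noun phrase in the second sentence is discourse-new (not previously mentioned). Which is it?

an original blueprint

"Rahul" in the second sentence is given — already mentioned in the context.
"an original blueprint" has no antecedent in the context; it is discourse-new (the indefinite article also signals a new referent).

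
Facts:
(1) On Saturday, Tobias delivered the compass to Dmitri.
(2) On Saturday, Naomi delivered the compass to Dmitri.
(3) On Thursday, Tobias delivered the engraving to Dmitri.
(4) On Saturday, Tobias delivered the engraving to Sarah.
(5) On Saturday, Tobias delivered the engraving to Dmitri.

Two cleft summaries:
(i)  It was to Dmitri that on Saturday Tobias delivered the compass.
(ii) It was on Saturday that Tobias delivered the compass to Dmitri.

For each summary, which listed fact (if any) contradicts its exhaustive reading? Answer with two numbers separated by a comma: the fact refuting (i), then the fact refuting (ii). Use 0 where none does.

0, 0

Summary (i) focuses "Dmitri" (the recipient); background Tobias as agent and the compass as thing and on Saturday as setting. No fact matches that background with a different recipient, so 0.
Summary (ii) focuses "on Saturday" (the setting); background Tobias as agent and the compass as thing and Dmitri as recipient. No fact matches that background with a different setting, so 0.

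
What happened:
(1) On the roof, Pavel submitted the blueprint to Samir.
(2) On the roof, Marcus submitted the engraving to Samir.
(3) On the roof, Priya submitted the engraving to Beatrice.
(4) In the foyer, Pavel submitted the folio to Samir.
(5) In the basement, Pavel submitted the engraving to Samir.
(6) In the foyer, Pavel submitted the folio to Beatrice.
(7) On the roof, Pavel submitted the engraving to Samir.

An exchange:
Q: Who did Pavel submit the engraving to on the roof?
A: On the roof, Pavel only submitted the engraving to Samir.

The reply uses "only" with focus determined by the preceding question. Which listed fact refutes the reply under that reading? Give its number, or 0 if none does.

The question "Who did ... to ...?" targets the recipient, so in the reply the focus falls on "Samir".
"Only" then excludes alternative recipients while the background — Pavel as agent and the engraving as thing and on the roof as setting — is held fixed.
No fact keeps Pavel as agent and the engraving as thing and on the roof as setting while changing the recipient; every other fact differs on something backgrounded. The reply stands.
(Fact (5) would refute a reading with focus on the setting — but that is not what the question asks.)

0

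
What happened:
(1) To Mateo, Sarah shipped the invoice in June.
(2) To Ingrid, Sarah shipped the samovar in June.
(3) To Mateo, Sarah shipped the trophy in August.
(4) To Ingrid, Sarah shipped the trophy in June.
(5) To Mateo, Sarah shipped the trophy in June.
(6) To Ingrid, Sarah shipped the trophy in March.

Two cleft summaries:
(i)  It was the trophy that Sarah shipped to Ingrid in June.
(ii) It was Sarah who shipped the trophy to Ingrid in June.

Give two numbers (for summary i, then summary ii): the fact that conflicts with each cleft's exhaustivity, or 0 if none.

(i): focus "the trophy". Looking for agent = Sarah, recipient = Ingrid, setting = in June with some other thing — fact (2) has the samovar there. Refuted.
(ii): focus "Sarah". No fact shares thing = the trophy, recipient = Ingrid, setting = in June with a different agent. 0.

2, 0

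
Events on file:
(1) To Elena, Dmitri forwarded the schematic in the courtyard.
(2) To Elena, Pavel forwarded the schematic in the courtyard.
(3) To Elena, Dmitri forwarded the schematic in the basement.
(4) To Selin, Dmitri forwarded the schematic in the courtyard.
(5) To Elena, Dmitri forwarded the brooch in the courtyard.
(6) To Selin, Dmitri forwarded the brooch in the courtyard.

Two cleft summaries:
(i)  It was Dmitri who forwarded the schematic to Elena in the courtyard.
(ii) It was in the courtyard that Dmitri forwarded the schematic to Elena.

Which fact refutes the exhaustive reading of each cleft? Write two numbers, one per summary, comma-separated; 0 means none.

Summary (i) focuses "Dmitri" (the agent); background the schematic as thing and Elena as recipient and in the courtyard as setting. Fact (2) matches that background with agent = Pavel — refutes (i).
Summary (ii) focuses "in the courtyard" (the setting); background Dmitri as agent and the schematic as thing and Elena as recipient. Fact (3) matches that background with setting = in the basement — refutes (ii).

2, 3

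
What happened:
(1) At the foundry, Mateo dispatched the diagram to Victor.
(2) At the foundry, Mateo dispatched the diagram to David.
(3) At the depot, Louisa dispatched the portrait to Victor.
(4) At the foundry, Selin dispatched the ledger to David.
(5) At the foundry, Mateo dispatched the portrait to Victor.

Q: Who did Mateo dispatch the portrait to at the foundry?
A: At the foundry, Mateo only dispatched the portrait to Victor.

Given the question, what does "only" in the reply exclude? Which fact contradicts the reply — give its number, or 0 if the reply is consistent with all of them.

0

The question "Who did ... to ...?" targets the recipient, so in the reply the focus falls on "Victor".
"Only" then excludes alternative recipients while the background — agent = Mateo, thing = the portrait, setting = at the foundry — is held fixed.
No fact keeps agent = Mateo, thing = the portrait, setting = at the foundry while changing the recipient; every other fact differs on something backgrounded. The reply stands.
(Fact (1) would refute a reading with focus on the thing — but that is not what the question asks.)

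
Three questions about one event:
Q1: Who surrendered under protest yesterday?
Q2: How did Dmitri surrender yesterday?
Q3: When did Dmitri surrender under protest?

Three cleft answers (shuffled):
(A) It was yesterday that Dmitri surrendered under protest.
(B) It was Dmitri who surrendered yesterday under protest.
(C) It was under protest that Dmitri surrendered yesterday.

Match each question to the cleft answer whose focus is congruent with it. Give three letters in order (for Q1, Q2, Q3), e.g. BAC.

Q1 asks about the subject (agent); cleft (B) focuses "Dmitri", which is the subject (agent) — so Q1 → B.
Q2 asks about the manner; cleft (C) focuses "under protest", which is the manner — so Q2 → C.
Q3 asks about the time; cleft (A) focuses "yesterday", which is the time — so Q3 → A.
Mapping: Q1→B, Q2→C, Q3→A.

BCA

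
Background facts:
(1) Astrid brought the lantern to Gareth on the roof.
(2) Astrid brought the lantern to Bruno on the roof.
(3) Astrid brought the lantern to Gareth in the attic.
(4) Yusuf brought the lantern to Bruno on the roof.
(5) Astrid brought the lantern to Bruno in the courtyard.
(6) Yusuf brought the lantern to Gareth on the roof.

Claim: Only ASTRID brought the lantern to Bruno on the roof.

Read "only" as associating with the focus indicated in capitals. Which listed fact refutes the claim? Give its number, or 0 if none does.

4

Focus (in capitals) is "Astrid" — the agent. "Only" excludes alternative agents while holding fixed same thing, recipient, setting (the lantern / Bruno / on the roof).
Fact (4) shares the background but differs in agent (Yusuf) — a counterexample.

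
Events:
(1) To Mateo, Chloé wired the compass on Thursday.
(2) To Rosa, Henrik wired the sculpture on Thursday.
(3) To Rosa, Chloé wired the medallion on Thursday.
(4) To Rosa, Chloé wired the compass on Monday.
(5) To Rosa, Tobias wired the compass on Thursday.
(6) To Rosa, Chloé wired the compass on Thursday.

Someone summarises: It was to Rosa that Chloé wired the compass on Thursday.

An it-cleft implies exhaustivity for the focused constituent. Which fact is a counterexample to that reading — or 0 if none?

1

The cleft puts "Rosa" in focus and presupposes the open proposition with Chloé as agent and the compass as thing and on Thursday as setting.
The exhaustive reading says no other recipient fits that background.
But fact (1) also has Chloé as agent and the compass as thing and on Thursday as setting, with recipient = Mateo — so the exhaustive reading fails.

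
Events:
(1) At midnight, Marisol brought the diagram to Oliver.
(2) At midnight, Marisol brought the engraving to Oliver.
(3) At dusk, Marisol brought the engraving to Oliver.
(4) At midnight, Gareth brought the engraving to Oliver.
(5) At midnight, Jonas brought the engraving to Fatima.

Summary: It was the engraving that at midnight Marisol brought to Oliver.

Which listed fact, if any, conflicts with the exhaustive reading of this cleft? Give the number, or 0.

The cleft puts "the engraving" in focus and presupposes the open proposition with same agent, recipient, setting (Marisol / Oliver / at midnight).
Exhaustivity: the engraving is the only thing satisfying that background.
Fact (1) shares the background but with thing = the diagram; exhaustivity is violated.

1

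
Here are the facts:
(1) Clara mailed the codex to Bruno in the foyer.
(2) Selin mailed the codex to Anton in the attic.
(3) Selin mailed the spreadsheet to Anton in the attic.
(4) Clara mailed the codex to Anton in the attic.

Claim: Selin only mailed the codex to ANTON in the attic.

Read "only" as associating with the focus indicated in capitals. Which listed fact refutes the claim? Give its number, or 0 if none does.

Focus (in capitals) is "Anton" — the recipient. "Only" excludes alternative recipients while holding fixed Selin as agent and the codex as thing and in the attic as setting.
Every other fact changes something in the background, not just the recipient. Nothing refutes the claim.

0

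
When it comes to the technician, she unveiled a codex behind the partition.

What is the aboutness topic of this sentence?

The construction explicitly marks "the technician" as what the sentence is about — the topic.
The remainder of the clause is the comment (what is said about the topic).

the technician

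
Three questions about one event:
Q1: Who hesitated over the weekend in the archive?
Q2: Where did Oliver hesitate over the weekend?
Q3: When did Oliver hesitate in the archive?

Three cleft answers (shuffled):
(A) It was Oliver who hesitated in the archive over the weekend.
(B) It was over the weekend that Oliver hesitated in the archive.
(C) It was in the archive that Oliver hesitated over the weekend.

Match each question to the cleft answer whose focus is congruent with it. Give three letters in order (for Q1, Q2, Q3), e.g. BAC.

Q1 asks about the subject (agent); cleft (A) focuses "Oliver", which is the subject (agent) — so Q1 → A.
Q2 asks about the location; cleft (C) focuses "in the archive", which is the location — so Q2 → C.
Q3 asks about the time; cleft (B) focuses "over the weekend", which is the time — so Q3 → B.
Mapping: Q1→A, Q2→C, Q3→B.

ACB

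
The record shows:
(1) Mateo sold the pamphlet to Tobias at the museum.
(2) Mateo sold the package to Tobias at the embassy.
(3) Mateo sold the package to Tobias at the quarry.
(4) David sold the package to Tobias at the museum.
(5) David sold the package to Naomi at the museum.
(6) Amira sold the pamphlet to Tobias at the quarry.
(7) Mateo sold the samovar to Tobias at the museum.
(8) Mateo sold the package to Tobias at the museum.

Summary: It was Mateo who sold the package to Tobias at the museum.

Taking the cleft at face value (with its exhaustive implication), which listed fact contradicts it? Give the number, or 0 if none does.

4

Focus of the cleft: "Mateo" (the agent). Presupposed background: same thing, recipient, setting (the package / Tobias / at the museum).
Exhaustivity: Mateo is the only agent satisfying that background.
But fact (4) also has same thing, recipient, setting (the package / Tobias / at the museum), with agent = David — so the exhaustive reading fails.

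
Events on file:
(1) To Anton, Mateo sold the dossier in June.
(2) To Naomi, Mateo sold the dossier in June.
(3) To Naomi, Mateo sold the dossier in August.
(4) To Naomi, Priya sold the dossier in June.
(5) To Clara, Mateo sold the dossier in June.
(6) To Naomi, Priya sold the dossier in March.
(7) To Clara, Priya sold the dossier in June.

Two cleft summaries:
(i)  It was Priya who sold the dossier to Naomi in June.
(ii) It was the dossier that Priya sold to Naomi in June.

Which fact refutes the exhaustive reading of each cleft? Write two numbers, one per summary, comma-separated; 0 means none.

2, 0

(i): focus "Priya". Looking for same thing, recipient, setting (the dossier / Naomi / in June) with some other agent — fact (2) has Mateo there. Refuted.
(ii): focus "the dossier". No fact shares same agent, recipient, setting (Priya / Naomi / in June) with a different thing. 0.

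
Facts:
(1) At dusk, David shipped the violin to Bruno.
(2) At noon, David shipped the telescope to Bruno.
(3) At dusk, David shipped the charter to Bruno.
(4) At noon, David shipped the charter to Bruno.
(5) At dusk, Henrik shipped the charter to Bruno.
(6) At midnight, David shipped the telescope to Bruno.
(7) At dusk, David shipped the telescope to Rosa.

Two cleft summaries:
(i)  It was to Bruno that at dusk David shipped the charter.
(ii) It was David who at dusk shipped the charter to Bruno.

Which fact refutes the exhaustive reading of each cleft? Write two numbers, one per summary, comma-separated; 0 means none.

Summary (i) focuses "Bruno" (the recipient); background same agent, thing, setting (David / the charter / at dusk). No fact matches that background with a different recipient, so 0.
Summary (ii) focuses "David" (the agent); background same thing, recipient, setting (the charter / Bruno / at dusk). Fact (5) matches that background with agent = Henrik — refutes (ii).

0, 5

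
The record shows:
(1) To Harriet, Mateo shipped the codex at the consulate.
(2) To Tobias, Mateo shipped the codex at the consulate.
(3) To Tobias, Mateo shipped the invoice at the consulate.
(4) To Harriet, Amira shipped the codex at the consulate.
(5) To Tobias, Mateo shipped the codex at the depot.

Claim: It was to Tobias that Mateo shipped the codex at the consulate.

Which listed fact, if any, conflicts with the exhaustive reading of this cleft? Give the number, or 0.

The cleft puts "Tobias" in focus and presupposes the open proposition with same agent, thing, setting (Mateo / the codex / at the consulate).
The exhaustive reading says no other recipient fits that background.
But fact (1) also has same agent, thing, setting (Mateo / the codex / at the consulate), with recipient = Harriet — so the exhaustive reading fails.

1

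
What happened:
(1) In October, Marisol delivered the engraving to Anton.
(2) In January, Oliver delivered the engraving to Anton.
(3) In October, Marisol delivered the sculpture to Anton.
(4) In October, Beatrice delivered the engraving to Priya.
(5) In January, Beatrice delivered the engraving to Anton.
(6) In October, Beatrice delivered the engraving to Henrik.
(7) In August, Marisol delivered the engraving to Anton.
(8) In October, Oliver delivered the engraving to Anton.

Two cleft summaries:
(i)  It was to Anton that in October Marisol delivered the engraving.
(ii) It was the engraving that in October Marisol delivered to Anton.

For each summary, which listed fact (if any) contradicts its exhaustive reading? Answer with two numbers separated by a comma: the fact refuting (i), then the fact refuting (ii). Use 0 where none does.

0, 3

Summary (i) focuses "Anton" (the recipient); background Marisol as agent and the engraving as thing and in October as setting. No fact matches that background with a different recipient, so 0.
Summary (ii) focuses "the engraving" (the thing); background Marisol as agent and Anton as recipient and in October as setting. Fact (3) matches that background with thing = the sculpture — refutes (ii).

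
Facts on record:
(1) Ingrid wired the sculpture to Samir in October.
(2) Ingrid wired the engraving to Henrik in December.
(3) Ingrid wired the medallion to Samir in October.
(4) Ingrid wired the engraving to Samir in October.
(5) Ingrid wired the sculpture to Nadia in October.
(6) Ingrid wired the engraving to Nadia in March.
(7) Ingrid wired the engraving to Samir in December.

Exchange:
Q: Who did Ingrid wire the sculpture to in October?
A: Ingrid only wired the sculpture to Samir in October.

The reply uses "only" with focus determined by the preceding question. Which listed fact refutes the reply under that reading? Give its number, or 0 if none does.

5

Answering "Who did ... to ...?" puts focus on the recipient — here, "Samir".
So "only" ranges over recipients; the rest (Ingrid as agent and the sculpture as thing and in October as setting) is presupposed.
Fact (5) keeps Ingrid as agent and the sculpture as thing and in October as setting but has recipient = Nadia; that refutes the reply.
(Fact (3) would refute a reading with focus on the thing — but that is not what the question asks.)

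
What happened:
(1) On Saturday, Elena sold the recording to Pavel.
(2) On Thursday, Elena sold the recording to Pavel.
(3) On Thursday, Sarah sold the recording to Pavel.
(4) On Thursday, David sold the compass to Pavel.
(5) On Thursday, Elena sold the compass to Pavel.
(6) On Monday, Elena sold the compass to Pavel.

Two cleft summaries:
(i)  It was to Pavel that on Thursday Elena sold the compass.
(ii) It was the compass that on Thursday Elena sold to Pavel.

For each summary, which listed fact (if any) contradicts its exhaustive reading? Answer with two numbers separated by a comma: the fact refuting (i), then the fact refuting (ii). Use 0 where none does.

0, 2

(i): focus "Pavel". No fact shares Elena as agent and the compass as thing and on Thursday as setting with a different recipient. 0.
(ii): focus "the compass". Looking for Elena as agent and Pavel as recipient and on Thursday as setting with some other thing — fact (2) has the recording there. Refuted.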